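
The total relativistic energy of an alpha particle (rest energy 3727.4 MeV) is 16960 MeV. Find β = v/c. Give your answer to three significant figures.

0.976

Total energy E = γmc² gives γ = 16960/3727.4 = 4.5501.
Hence β = √(1 − 1/γ²) = √(1 − 0.0483012) = √0.9516988 = 0.976.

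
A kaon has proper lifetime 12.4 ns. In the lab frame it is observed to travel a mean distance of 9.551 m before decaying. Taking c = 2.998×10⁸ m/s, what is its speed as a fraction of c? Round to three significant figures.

0.932c

Let x = d/(cτ) = 9.551 m / (2.998×10⁸ m/s × 1.240×10^-8 s) = 2.5692. Since d = βγcτ, x = βγ = β/√(1−β²).
Solving: β² = x²/(1+x²) = 6.60079/7.60079 = 0.868435, so β = 0.932.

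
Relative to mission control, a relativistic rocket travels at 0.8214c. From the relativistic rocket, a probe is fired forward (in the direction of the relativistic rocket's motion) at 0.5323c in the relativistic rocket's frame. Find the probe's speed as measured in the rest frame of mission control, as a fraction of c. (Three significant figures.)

0.942c

Relativistic velocity addition: u = (u' + v)/(1 + u'v/c²), with u' = 0.5323c and v = 0.8214c.
Numerator: 0.5323 + 0.8214 = 1.3537. Denominator: 1 + (0.5323)(0.8214) = 1.43723122.
u = 1.3537/1.43723122 = 0.94188, so the speed is 0.942c.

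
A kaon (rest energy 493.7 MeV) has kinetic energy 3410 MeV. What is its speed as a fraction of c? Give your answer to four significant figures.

0.9920c

γ = 1 + K/(mc²) = 1 + 3410/493.7 = 7.907.
β = √(1 − 1/γ²) = √(1 − 0.0159947) = √0.9840053 = 0.9920.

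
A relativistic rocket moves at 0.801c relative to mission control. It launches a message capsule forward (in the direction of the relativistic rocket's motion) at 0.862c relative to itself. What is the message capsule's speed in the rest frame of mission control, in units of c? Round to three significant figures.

Relativistic velocity addition: u = (u' + v)/(1 + u'v/c²), with u' = 0.862c and v = 0.801c.
Numerator: 0.862 + 0.801 = 1.663. Denominator: 1 + (0.862)(0.801) = 1.690462.
u = 1.663/1.690462 = 0.98375, so the speed is 0.984c.

0.984c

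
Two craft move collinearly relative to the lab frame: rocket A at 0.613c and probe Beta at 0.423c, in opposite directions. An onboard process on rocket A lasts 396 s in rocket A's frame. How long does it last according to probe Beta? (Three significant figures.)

697 s

Transform rocket A's velocity into probe Beta's frame: (0.613 + 0.423)/(1 + 0.613·0.423) = 1.036/1.259299, so the relative speed is 0.82268c.
γ for this relative speed: γ = 1/√(1 − 0.676802) = 1.759.
The clock on rocket A records proper time, so probe Beta measures Δt = γΔτ = 1.759 × 396 = 697 s.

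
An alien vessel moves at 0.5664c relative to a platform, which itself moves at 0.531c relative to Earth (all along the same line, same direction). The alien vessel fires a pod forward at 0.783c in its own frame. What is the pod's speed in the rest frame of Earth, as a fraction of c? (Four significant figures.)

0.9796c

First combine the pod and alien vessel (S''→S'): u₁ = (0.783 + 0.5664)/(1 + 0.783×0.5664) = 1.3494/1.4434912 = 0.93482.
Then combine with the platform (S'→S): u = (0.93482 + 0.531)/(1 + 0.93482×0.531) = 1.46582/1.49638942 = 0.97957.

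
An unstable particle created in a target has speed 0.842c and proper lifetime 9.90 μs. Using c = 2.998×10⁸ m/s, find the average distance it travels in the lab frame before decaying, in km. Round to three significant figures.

With β = 0.842, γ = 1/√(1 − 0.842²) = 1/√0.291036 = 1.8536.
Lab-frame lifetime: Δt = γτ = 1.8536 × 9.90 μs = 18.351 μs.
Distance: d = vΔt = 0.842 × 2.998×10⁸ m/s × 1.8351×10^-5 s = 4630 m = 4.63 km.

4.63 km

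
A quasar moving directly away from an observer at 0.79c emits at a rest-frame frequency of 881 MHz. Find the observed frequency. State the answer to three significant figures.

Relativistic Doppler (source moving away): f_obs = f_src · √((1−β)/(1+β)).
With β = 0.79: factor = √(0.21/1.79) = 0.34252.
f_obs = 881 × 0.34252 = 302 MHz.

302 MHz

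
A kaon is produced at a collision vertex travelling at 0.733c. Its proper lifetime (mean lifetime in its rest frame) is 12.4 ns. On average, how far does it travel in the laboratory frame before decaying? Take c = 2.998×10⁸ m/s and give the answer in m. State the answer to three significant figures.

4.01 m

Lorentz factor: γ = (1 − 0.537289)^(−1/2) = 1.4701.
Lab-frame lifetime: Δt = γτ = 1.4701 × 12.4 ns = 18.229 ns.
Distance: d = vΔt = 0.733 × 2.998×10⁸ m/s × 1.8229×10^-8 s = 4.01 m.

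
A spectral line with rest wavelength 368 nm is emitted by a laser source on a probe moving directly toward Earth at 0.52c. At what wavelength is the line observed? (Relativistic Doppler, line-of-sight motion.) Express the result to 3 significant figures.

207 nm

Relativistic Doppler for wavelength: λ_obs = λ_src · √((1−β)/(1+β)).
With β = 0.52: factor = √(0.48/1.52) = 0.56195.
λ_obs = 368 × 0.56195 = 207 nm.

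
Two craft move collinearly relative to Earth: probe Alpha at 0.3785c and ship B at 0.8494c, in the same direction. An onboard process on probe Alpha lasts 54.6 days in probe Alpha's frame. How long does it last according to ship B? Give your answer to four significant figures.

Speed of probe Alpha in ship B's frame: u = (v_A − v_B)/(1 − v_A v_B/c²) = (0.3785 − 0.8494)/(1 − 0.3785×0.8494) = −0.4709/0.6785021 = −0.69403; |u| = 0.69403c.
γ for this relative speed: γ = 1/√(1 − 0.481678) = 1.389.
Probe Alpha's interval is proper; time dilation gives Δt_B = γΔτ = 1.389 × 54.6 days = 75.84 days.

75.84 days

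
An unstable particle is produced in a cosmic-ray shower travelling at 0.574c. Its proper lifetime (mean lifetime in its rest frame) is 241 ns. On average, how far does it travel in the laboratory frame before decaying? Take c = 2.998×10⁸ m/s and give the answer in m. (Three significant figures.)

50.6 m

Lorentz factor: γ = (1 − 0.329476)^(−1/2) = 1.2212.
Lab-frame lifetime: Δt = γτ = 1.2212 × 241 ns = 294.31 ns.
Distance: d = vΔt = 0.574 × 2.998×10⁸ m/s × 2.9431×10^-7 s = 50.6 m.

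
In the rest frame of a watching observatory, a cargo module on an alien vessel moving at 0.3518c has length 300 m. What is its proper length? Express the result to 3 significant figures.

320 m

With β = 0.3518, γ = 1/√(1 − 0.3518²) = 1/√0.87623676 = 1.0683.
Proper length: L₀ = γ·L = 1.0683 × 300 = 320 m.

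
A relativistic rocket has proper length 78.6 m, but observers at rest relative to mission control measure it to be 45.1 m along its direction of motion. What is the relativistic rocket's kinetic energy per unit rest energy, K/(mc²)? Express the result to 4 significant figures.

Length contraction gives γ = L₀/L = 78.6/45.1 = 1.74279.
K/(mc²) = γ − 1 = 1.74279 − 1 = 0.7428.

0.7428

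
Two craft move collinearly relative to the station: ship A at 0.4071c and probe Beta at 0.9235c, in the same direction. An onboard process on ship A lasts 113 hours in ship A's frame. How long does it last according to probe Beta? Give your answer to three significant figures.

201 hours

Transform ship A's velocity into probe Beta's frame: (0.4071 − 0.9235)/(1 − 0.4071·0.9235) = −0.5164/0.62404315, so the relative speed is 0.82751c.
γ for this relative speed: γ = 1/√(1 − 0.684773) = 1.7811.
Ship A's interval is proper; time dilation gives Δt_B = γΔτ = 1.7811 × 113 hours = 201 hours.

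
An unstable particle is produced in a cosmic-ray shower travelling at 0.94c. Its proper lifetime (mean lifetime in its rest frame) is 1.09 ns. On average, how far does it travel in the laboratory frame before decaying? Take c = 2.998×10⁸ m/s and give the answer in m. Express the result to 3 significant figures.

With β = 0.94, γ = 1/√(1 − 0.94²) = 1/√0.1164 = 2.9311.
Lab-frame lifetime: Δt = γτ = 2.9311 × 1.09 ns = 3.1949 ns.
Distance: d = vΔt = 0.94 × 2.998×10⁸ m/s × 3.1949×10^-9 s = 0.900 m.

0.900 m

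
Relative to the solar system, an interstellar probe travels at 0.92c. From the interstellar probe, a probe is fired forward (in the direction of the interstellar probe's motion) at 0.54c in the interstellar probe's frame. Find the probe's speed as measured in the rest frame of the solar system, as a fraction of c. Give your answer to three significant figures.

Relativistic velocity addition: u = (u' + v)/(1 + u'v/c²), with u' = 0.54c and v = 0.92c.
Numerator: 0.54 + 0.92 = 1.46. Denominator: 1 + (0.54)(0.92) = 1.4968.
u = 1.46/1.4968 = 0.97541, so the speed is 0.975c.

0.975c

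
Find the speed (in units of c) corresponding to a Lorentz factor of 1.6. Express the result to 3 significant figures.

β = √(1 − 1/γ²) = √(1 − 1/2.56) = √0.609375 = 0.781.

0.781c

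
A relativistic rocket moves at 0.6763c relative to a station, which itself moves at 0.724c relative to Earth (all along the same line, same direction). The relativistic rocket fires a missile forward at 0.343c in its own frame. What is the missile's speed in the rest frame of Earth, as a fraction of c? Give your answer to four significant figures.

0.9702c

Apply u = (u'+v)/(1+u'v) twice. Missile in the station frame: (0.343+0.6763)/(1+0.343·0.6763) = 1.0193/1.2319709 = 0.82737c.
That velocity, transformed to the rest frame of Earth: (0.82737+0.724)/(1+0.82737·0.724) = 1.55137/1.59901588 = 0.9702c.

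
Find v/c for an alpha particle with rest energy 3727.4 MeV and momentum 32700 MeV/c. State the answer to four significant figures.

0.9936

βγ = pc/(mc²) = 32700/3727.4 = 8.7729.
Since γ² = 1 + (βγ)² = 77.9638, γ = √77.9638 = 8.82971, and β = (βγ)/γ = 8.7729/8.82971 = 0.9936.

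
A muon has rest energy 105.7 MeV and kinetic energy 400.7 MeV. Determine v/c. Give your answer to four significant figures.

γ = 1 + K/(mc²) = 1 + 400.7/105.7 = 4.7909.
β = √(1 − 1/γ²) = √(1 − 0.0435678) = √0.9564322 = 0.9780.

0.9780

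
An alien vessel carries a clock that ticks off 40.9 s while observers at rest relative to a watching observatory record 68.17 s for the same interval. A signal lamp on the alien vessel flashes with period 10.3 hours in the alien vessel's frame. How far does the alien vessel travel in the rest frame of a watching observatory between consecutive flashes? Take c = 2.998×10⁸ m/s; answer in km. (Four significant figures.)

The time-dilation ratio gives γ = 68.17/40.9 = 1.66675.
β = √(1 − 1/γ²) = 0.80002. Lab-frame period = γτ = 1.66675×10.3 hours = 17.168 hours. Distance = βc × γτ = 0.80002 × 2.998×10⁸ m/s × 61804.8 s = 1.4824×10^13 m = 1.482×10^10 km.

1.482×10^10 km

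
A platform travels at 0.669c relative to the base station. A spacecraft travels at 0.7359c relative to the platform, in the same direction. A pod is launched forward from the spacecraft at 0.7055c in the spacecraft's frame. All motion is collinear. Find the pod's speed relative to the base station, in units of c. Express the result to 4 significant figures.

0.9896c

First combine the pod and spacecraft (S''→S'): u₁ = (0.7055 + 0.7359)/(1 + 0.7055×0.7359) = 1.4414/1.51917745 = 0.9488.
Then combine with the platform (S'→S): u = (0.9488 + 0.669)/(1 + 0.9488×0.669) = 1.6178/1.6347472 = 0.98963.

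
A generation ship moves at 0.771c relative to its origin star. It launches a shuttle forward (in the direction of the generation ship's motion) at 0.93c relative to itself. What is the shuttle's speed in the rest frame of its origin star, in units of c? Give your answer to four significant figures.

Relativistic velocity addition: u = (u' + v)/(1 + u'v/c²), with u' = 0.93c and v = 0.771c.
Numerator: 0.93 + 0.771 = 1.701. Denominator: 1 + (0.93)(0.771) = 1.71703.
u = 1.701/1.71703 = 0.99066, so the speed is 0.9907c.

0.9907c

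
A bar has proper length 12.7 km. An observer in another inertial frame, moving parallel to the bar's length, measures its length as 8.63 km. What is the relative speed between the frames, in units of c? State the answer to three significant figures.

0.734c

Length contraction gives γ = L₀/L = 12.7/8.63 = 1.4716.
β = √(1 − 1/γ²) = √0.538236 = 0.734.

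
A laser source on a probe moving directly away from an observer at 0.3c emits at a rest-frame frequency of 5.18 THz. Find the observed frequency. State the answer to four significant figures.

3.801 THz

Relativistic Doppler (source moving away): f_obs = f_src · √((1−β)/(1+β)).
With β = 0.3: factor = √(0.7/1.3) = 0.7338.
f_obs = 5.18 × 0.7338 = 3.801 THz.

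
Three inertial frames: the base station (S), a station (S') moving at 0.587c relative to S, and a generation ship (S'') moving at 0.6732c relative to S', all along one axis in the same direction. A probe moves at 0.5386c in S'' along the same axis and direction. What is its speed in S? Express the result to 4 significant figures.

Compose velocities in two stages. Stage 1 (into S'): u₁ = (0.5386+0.6732)/(1+0.5386×0.6732) = 0.88934.
Stage 2 (into S): u = (0.88934+0.587)/(1+0.88934×0.587) = 0.96997, so the speed is 0.9700c.

0.9700c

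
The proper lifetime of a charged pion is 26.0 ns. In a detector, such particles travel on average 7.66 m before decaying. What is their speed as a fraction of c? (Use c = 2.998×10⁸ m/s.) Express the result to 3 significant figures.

Let x = d/(cτ) = 7.660 m / (2.998×10⁸ m/s × 2.600×10^-8 s) = 0.98271. Since d = βγcτ, x = βγ = β/√(1−β²).
Solving: β² = x²/(1+x²) = 0.965719/1.965719 = 0.49128, so β = 0.701.

0.701c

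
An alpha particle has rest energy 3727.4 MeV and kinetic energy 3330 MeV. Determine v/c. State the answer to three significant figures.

K = (γ−1)mc², so γ = 1 + 3330/3727.4 = 1.8934.
Then v/c = √(1 − γ⁻²) = √(1 − 0.278943) = √0.721057 = 0.849.

0.849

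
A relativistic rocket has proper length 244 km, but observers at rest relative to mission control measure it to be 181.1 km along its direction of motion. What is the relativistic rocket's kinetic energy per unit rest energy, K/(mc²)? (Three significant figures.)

0.347

From L = L₀/γ: γ = 244/181.1 = 1.34732.
K/(mc²) = γ − 1 = 1.34732 − 1 = 0.347.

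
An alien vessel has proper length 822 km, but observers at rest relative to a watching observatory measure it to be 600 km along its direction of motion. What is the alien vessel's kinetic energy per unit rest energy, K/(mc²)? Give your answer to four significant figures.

0.3700

From L = L₀/γ: γ = 822/600 = 1.37.
Since K = (γ−1)mc², K/(mc²) = 1.37 − 1 = 0.3700.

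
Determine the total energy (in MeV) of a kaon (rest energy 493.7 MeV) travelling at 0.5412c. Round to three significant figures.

587 MeV

Lorentz factor: γ = (1 − 0.29289744)^(−1/2) = 1.1892.
Total energy: E = γmc² = 1.1892 × 493.7 MeV = 587 MeV.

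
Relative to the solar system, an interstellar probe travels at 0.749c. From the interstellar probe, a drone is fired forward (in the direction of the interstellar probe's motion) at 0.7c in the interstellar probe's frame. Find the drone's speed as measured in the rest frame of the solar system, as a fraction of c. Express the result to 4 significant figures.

0.9506c

Relativistic velocity addition: u = (u' + v)/(1 + u'v/c²), with u' = 0.7c and v = 0.749c.
Numerator: 0.7 + 0.749 = 1.449. Denominator: 1 + (0.7)(0.749) = 1.5243.
u = 1.449/1.5243 = 0.9506, so the speed is 0.9506c.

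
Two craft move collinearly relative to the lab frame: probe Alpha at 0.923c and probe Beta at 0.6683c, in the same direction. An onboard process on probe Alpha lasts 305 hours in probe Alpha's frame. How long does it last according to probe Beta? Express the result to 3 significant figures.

408 hours

Transform probe Alpha's velocity into probe Beta's frame: (0.923 − 0.6683)/(1 − 0.923·0.6683) = 0.2547/0.3831591, so the relative speed is 0.66474c.
γ for this relative speed: γ = 1/√(1 − 0.441879) = 1.3386.
The clock on probe Alpha records proper time, so probe Beta measures Δt = γΔτ = 1.3386 × 305 = 408 hours.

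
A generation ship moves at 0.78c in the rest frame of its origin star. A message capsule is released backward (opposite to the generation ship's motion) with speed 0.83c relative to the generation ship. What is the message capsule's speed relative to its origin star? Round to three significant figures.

0.142c

In units of c, u = (u' + v)/(1 + u'v) with u' = −0.83 and v = 0.78.
Numerator: −0.83 + 0.78 = −0.05. Denominator: 1 + (−0.83)(0.78) = 0.3526.
u = −0.05/0.3526 = −0.1418, so the speed is 0.142c.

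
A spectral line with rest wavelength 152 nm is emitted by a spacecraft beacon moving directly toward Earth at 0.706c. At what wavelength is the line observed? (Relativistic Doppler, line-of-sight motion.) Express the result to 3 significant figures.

63.1 nm

Relativistic Doppler for wavelength: λ_obs = λ_src · √((1−β)/(1+β)).
With β = 0.706: factor = √(0.294/1.706) = 0.41513.
λ_obs = 152 × 0.41513 = 63.1 nm.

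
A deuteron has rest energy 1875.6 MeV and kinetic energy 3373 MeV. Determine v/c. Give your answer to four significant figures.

0.9340

γ = 1 + K/(mc²) = 1 + 3373/1875.6 = 2.7984.
β = √(1 − 1/γ²) = √(1 − 0.127697) = √0.872303 = 0.9340.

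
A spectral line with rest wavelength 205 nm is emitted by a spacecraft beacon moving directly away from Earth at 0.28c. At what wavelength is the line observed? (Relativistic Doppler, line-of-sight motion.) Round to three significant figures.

Relativistic Doppler for wavelength: λ_obs = λ_src · √((1+β)/(1−β)).
With β = 0.28: factor = √(1.28/0.72) = 1.3333.
λ_obs = 205 × 1.3333 = 273 nm.

273 nm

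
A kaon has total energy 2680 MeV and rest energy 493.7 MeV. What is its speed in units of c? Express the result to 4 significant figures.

γ = E/(mc²) = 2680/493.7 = 5.4284.
β = √(1 − 1/γ²) = √(1 − 0.0339357) = √0.9660643 = 0.9829.

0.9829c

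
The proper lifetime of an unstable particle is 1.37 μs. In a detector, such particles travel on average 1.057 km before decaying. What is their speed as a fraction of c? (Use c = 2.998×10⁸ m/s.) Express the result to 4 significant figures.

d = βγcτ ⇒ βγ = d/(cτ) = 1057 m / (410.726 m) = 2.5735.
β = (βγ)/√(1+(βγ)²) = 2.5735/√7.6229 = 0.9321.

0.9321c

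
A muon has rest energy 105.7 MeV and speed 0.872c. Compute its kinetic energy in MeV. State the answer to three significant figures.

β² = 0.760384, so γ = 1/√0.239616 = 2.0429.
Kinetic energy: K = (γ − 1)mc² = (2.0429 − 1) × 105.7 MeV = 1.0429 × 105.7 = 110 MeV.

110 MeV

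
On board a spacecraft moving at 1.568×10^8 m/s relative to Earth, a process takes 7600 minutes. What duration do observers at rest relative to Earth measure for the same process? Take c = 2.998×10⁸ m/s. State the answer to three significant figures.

8920 minutes

β = v/c = (1.568×10^8 m/s)/(2.998×10⁸ m/s) = 0.523015.
γ = 1/√(1 − β²) = 1/√(1 − 0.2735447) = 1/√0.7264553 = 1/0.852323 = 1.1733.
The onboard clock measures proper time, so the interval in the rest frame of Earth is dilated: Δt = γ·Δτ = 1.1733 × 7600 minutes = 8920 minutes.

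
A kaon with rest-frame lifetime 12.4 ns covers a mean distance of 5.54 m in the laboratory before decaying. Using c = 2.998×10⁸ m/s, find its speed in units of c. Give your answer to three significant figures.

0.830c

d = βγcτ ⇒ βγ = d/(cτ) = 5.540 m / (3.71752 m) = 1.4902.
β = (βγ)/√(1+(βγ)²) = 1.4902/√3.2207 = 0.830.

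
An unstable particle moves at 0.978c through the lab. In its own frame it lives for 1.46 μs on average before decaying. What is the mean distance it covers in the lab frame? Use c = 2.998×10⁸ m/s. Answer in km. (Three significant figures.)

2.05 km

With β = 0.978, γ = 1/√(1 − 0.978²) = 1/√0.043516 = 4.7938.
Lab-frame lifetime: Δt = γτ = 4.7938 × 1.46 μs = 6.9989 μs.
Distance: d = vΔt = 0.978 × 2.998×10⁸ m/s × 6.9989×10^-6 s = 2050 m = 2.05 km.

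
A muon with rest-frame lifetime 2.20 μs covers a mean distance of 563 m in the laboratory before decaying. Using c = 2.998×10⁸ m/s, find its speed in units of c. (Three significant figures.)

d = βγcτ ⇒ βγ = d/(cτ) = 563.0 m / (659.56 m) = 0.8536.
β = (βγ)/√(1+(βγ)²) = 0.8536/√1.728633 = 0.649.

0.649c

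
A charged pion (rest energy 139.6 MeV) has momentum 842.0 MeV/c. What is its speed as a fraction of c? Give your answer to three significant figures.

0.987c

βγ = pc/(mc²) = 842.0/139.6 = 6.0315.
Since γ² = 1 + (βγ)² = 37.379, γ = √37.379 = 6.11384, and β = (βγ)/γ = 6.0315/6.11384 = 0.987.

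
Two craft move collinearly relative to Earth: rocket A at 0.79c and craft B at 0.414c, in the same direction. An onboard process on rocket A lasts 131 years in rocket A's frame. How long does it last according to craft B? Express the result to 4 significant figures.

158.0 years

Speed of rocket A in craft B's frame: u = (v_A − v_B)/(1 − v_A v_B/c²) = (0.79 − 0.414)/(1 − 0.79×0.414) = 0.376/0.67294 = 0.55874; |u| = 0.55874c.
γ for this relative speed: γ = 1/√(1 − 0.31219) = 1.2058.
Rocket A's interval is proper; time dilation gives Δt_B = γΔτ = 1.2058 × 131 years = 158.0 years.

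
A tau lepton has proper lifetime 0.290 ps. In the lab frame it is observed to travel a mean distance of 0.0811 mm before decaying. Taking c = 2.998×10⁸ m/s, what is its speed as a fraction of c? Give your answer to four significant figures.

Let x = d/(cτ) = 8.110×10^-5 m / (2.998×10⁸ m/s × 2.900×10^-13 s) = 0.93281. Since d = βγcτ, x = βγ = β/√(1−β²).
Solving: β² = x²/(1+x²) = 0.870134/1.870134 = 0.465279, so β = 0.6821.

0.6821c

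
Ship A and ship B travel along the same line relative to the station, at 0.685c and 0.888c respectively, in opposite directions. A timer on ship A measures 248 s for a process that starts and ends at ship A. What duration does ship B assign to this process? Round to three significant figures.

1190 s

Speed of ship A in ship B's frame: u = (v_A + v_B)/(1 + v_A v_B/c²) = (0.685 + 0.888)/(1 + 0.685×0.888) = 1.573/1.60828 = 0.97806; |u| = 0.97806c.
At |u| = 0.97806c, γ = (1 − 0.956601)^(−1/2) = 4.8002.
Ship A's interval is proper; time dilation gives Δt_B = γΔτ = 4.8002 × 248 s = 1190 s.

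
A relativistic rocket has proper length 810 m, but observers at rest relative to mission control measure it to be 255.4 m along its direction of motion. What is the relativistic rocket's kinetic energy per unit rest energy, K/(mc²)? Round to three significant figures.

2.17

γ = L₀/L = 810/255.4 = 3.1715.
Since K = (γ−1)mc², K/(mc²) = 3.1715 − 1 = 2.17.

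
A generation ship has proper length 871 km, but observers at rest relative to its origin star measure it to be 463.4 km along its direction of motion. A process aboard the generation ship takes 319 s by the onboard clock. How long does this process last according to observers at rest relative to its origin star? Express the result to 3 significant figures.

Length contraction gives γ = L₀/L = 871/463.4 = 1.87959.
The same γ dilates the second interval: 1.87959 × 319 s = 600 s.

600 s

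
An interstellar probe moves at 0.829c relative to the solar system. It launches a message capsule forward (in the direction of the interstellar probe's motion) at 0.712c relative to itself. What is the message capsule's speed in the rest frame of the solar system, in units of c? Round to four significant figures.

In units of c, u = (u' + v)/(1 + u'v) with u' = 0.712 and v = 0.829.
Numerator: 0.712 + 0.829 = 1.541. Denominator: 1 + (0.712)(0.829) = 1.590248.
u = 1.541/1.590248 = 0.96903, so the speed is 0.9690c.

0.9690c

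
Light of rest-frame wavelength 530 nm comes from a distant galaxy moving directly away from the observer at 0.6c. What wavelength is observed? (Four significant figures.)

1060 nm

Relativistic Doppler for wavelength: λ_obs = λ_src · √((1+β)/(1−β)).
With β = 0.6: factor = √(1.6/0.4) = 2.
λ_obs = 530 × 2 = 1060 nm.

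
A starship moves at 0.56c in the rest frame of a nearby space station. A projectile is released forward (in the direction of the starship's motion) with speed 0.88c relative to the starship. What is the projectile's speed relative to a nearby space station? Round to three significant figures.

In units of c, u = (u' + v)/(1 + u'v) with u' = 0.88 and v = 0.56.
Numerator: 0.88 + 0.56 = 1.44. Denominator: 1 + (0.88)(0.56) = 1.4928.
u = 1.44/1.4928 = 0.96463, so the speed is 0.965c.

0.965c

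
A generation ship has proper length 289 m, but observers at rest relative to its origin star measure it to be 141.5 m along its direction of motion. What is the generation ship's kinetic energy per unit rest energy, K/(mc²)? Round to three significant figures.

Length contraction gives γ = L₀/L = 289/141.5 = 2.0424.
Since K = (γ−1)mc², K/(mc²) = 2.0424 − 1 = 1.04.

1.04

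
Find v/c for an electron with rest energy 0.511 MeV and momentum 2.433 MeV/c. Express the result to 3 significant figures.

βγ = pc/(mc²) = 2.433/0.511 = 4.7613.
Since γ² = 1 + (βγ)² = 23.67, γ = √23.67 = 4.86518, and β = (βγ)/γ = 4.7613/4.86518 = 0.979.

0.979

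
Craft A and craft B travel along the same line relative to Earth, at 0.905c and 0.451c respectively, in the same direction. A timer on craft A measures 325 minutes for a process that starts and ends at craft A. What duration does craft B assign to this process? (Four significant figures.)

506.6 minutes

The velocity of craft A relative to craft B is (0.905 − 0.451)c / (1 − 0.905×0.451) = 0.76709c; relative speed 0.76709c.
At |u| = 0.76709c, γ = (1 − 0.588427)^(−1/2) = 1.5588.
The clock on craft A records proper time, so craft B measures Δt = γΔτ = 1.5588 × 325 = 506.6 minutes.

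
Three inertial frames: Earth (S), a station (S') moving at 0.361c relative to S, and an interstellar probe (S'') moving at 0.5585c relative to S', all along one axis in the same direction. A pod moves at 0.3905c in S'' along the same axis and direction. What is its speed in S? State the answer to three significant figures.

Compose velocities in two stages. Stage 1 (into S'): u₁ = (0.3905+0.5585)/(1+0.3905×0.5585) = 0.77909.
Stage 2 (into S): u = (0.77909+0.361)/(1+0.77909×0.361) = 0.88983, so the speed is 0.890c.

0.890c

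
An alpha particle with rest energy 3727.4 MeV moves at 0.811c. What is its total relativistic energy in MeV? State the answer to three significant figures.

6370 MeV

With β = 0.811, γ = 1/√(1 − 0.811²) = 1/√0.342279 = 1.7093.
Total energy: E = γmc² = 1.7093 × 3727.4 MeV = 6370 MeV.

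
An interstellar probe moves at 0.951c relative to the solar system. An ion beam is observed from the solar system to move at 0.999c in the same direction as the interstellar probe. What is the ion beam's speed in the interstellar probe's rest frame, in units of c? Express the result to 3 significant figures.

Transform to the interstellar probe's frame: u' = (u − v)/(1 − uv/c²).
u' = (0.999 − 0.951)/(1 − 0.999×0.951) = 0.048/0.049951 = 0.96094.
Speed in the interstellar probe's frame: 0.961c (in the same direction).

0.961c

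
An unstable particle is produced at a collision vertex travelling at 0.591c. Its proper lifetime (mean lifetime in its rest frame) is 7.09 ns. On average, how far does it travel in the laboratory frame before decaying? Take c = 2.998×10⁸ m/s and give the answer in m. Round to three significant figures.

With β = 0.591, γ = 1/√(1 − 0.591²) = 1/√0.650719 = 1.2397.
Lab-frame lifetime: Δt = γτ = 1.2397 × 7.09 ns = 8.7895 ns.
Distance: d = vΔt = 0.591 × 2.998×10⁸ m/s × 8.7895×10^-9 s = 1.56 m.

1.56 m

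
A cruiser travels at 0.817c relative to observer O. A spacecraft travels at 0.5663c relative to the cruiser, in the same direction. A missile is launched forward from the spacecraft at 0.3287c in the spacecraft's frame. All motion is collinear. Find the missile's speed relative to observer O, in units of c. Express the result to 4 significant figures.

First combine the missile and spacecraft (S''→S'): u₁ = (0.3287 + 0.5663)/(1 + 0.3287×0.5663) = 0.895/1.18614281 = 0.75455.
Then combine with the cruiser (S'→S): u = (0.75455 + 0.817)/(1 + 0.75455×0.817) = 1.57155/1.61646735 = 0.97221.

0.9722c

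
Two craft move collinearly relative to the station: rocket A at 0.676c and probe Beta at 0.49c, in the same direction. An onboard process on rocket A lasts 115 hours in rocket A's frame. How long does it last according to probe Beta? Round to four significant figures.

119.7 hours

The velocity of rocket A relative to probe Beta is (0.676 − 0.49)c / (1 − 0.676×0.49) = 0.27813c; relative speed 0.27813c.
γ for this relative speed: γ = 1/√(1 − 0.0773563) = 1.0411.
Rocket A's interval is proper; time dilation gives Δt_B = γΔτ = 1.0411 × 115 hours = 119.7 hours.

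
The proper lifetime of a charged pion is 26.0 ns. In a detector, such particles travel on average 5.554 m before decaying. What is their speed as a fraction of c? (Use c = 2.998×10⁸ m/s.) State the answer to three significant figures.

0.580c

Lab distance = (lab lifetime)·v = γτ·βc, so βγ = d/(cτ) = 5.554/(2.998×10⁸ × 2.600×10^-8) = 0.71253.
With βγ = 0.71253: γ² = 1 + (βγ)² = 1.507699, and β = (βγ)/γ = 0.71253/1.22788 = 0.580.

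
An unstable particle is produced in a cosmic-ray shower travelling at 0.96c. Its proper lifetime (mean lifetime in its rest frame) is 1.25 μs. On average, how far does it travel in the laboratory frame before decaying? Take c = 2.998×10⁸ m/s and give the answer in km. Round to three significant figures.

γ = 1/√(1 − β²) = 1/√(1 − 0.9216) = 1/√0.0784 = 1/0.28 = 3.5714.
Lab-frame lifetime: Δt = γτ = 3.5714 × 1.25 μs = 4.4642 μs.
Distance: d = vΔt = 0.96 × 2.998×10⁸ m/s × 4.4642×10^-6 s = 1280 m = 1.28 km.

1.28 km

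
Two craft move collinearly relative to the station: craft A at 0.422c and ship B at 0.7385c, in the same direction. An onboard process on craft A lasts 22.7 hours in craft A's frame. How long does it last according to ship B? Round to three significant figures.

25.6 hours

Speed of craft A in ship B's frame: u = (v_A − v_B)/(1 − v_A v_B/c²) = (0.422 − 0.7385)/(1 − 0.422×0.7385) = −0.3165/0.688353 = −0.45979; |u| = 0.45979c.
γ for this relative speed: γ = 1/√(1 − 0.211407) = 1.1261.
The clock on craft A records proper time, so ship B measures Δt = γΔτ = 1.1261 × 22.7 = 25.6 hours.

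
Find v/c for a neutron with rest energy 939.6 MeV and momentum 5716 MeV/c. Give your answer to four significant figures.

0.9868

βγ = pc/(mc²) = 5716/939.6 = 6.0834.
Since γ² = 1 + (βγ)² = 38.0078, γ = √38.0078 = 6.16505, and β = (βγ)/γ = 6.0834/6.16505 = 0.9868.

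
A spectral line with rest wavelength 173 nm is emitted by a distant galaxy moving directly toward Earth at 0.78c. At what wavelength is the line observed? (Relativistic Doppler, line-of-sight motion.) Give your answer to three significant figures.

60.8 nm

Relativistic Doppler for wavelength: λ_obs = λ_src · √((1−β)/(1+β)).
With β = 0.78: factor = √(0.22/1.78) = 0.35156.
λ_obs = 173 × 0.35156 = 60.8 nm.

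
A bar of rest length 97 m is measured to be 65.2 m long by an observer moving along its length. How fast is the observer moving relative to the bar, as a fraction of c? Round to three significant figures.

Length contraction gives γ = L₀/L = 97/65.2 = 1.4877.
β = √(1 − 1/γ²) = √0.548176 = 0.740.

0.740c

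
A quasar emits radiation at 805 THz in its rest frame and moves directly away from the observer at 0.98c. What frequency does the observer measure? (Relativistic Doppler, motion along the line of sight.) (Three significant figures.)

80.9 THz

Relativistic Doppler (source moving away): f_obs = f_src · √((1−β)/(1+β)).
With β = 0.98: factor = √(0.02/1.98) = 0.1005.
f_obs = 805 × 0.1005 = 80.9 THz.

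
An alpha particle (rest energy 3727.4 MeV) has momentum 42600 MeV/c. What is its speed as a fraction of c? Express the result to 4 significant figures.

pc/(mc²) = 42600/3727.4 = 11.429 = βγ = β/√(1−β²).
So β² = x²/(1 + x²) with x = 11.429: x² = 130.622, β² = 130.622/131.622 = 0.992402, β = 0.9962.

0.9962c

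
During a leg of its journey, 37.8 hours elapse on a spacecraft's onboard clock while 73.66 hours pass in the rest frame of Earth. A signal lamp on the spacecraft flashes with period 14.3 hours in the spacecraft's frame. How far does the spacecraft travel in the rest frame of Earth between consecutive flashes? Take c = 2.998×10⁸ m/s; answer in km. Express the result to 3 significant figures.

γ = Δt/Δτ = 73.66/37.8 = 1.94868.
β = √(1 − 1/γ²) = 0.85829. Lab-frame period = γτ = 1.94868×14.3 hours = 27.866 hours. Distance = βc × γτ = 0.85829 × 2.998×10⁸ m/s × 100317.6 s = 2.5813×10^13 m = 2.58×10^10 km.

2.58×10^10 km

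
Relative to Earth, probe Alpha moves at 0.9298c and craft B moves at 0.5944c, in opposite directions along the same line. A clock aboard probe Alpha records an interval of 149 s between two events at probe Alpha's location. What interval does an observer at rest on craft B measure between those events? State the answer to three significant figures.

782 s

Transform probe Alpha's velocity into craft B's frame: (0.9298 + 0.5944)/(1 + 0.9298·0.5944) = 1.5242/1.55267312, so the relative speed is 0.98166c.
At |u| = 0.98166c, γ = (1 − 0.963656)^(−1/2) = 5.2455.
Probe Alpha's interval is proper; time dilation gives Δt_B = γΔτ = 5.2455 × 149 s = 782 s.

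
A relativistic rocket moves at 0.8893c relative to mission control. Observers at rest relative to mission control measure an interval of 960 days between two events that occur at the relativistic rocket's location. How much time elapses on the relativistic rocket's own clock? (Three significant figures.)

439 days

With β = 0.8893, γ = 1/√(1 − 0.8893²) = 1/√0.20914551 = 2.1866.
The moving clock records proper time: Δτ = Δt/γ = 960/2.1866 = 439 days.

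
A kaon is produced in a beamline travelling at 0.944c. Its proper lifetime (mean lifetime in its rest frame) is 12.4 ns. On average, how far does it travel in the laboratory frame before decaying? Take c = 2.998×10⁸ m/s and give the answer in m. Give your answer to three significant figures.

Lorentz factor: γ = (1 − 0.891136)^(−1/2) = 3.0308.
Lab-frame lifetime: Δt = γτ = 3.0308 × 12.4 ns = 37.582 ns.
Distance: d = vΔt = 0.944 × 2.998×10⁸ m/s × 3.7582×10^-8 s = 10.6 m.

10.6 m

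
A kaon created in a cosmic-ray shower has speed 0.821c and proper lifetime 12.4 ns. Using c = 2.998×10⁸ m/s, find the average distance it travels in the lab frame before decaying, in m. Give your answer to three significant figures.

5.35 m

γ = 1/√(1 − β²) = 1/√(1 − 0.674041) = 1/√0.325959 = 1/0.570928 = 1.7515.
Lab-frame lifetime: Δt = γτ = 1.7515 × 12.4 ns = 21.719 ns.
Distance: d = vΔt = 0.821 × 2.998×10⁸ m/s × 2.1719×10^-8 s = 5.35 m.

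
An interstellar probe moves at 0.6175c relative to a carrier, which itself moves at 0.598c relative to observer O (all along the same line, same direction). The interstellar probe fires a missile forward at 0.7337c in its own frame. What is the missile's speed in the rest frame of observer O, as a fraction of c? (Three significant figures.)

Apply u = (u'+v)/(1+u'v) twice. Missile in the carrier frame: (0.7337+0.6175)/(1+0.7337·0.6175) = 1.3512/1.45305975 = 0.9299c.
That velocity, transformed to the rest frame of observer O: (0.9299+0.598)/(1+0.9299·0.598) = 1.5279/1.5560802 = 0.98189c.

0.982c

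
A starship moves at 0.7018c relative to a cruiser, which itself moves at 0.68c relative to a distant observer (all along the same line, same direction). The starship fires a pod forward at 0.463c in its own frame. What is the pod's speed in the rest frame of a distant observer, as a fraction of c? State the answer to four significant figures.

0.9758c

Apply u = (u'+v)/(1+u'v) twice. Pod in the cruiser frame: (0.463+0.7018)/(1+0.463·0.7018) = 1.1648/1.3249334 = 0.87914c.
That velocity, transformed to the rest frame of a distant observer: (0.87914+0.68)/(1+0.87914·0.68) = 1.55914/1.5978152 = 0.97579c.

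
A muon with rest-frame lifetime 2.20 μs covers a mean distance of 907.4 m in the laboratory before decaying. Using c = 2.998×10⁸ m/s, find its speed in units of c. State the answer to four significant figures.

0.8089c

d = βγcτ ⇒ βγ = d/(cτ) = 907.4 m / (659.56 m) = 1.3758.
β = (βγ)/√(1+(βγ)²) = 1.3758/√2.89283 = 0.8089.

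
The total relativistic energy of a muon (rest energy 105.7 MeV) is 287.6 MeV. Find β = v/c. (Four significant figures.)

0.9300

Total energy E = γmc² gives γ = 287.6/105.7 = 2.7209.
Hence β = √(1 − 1/γ²) = √(1 − 0.135075) = √0.864925 = 0.9300.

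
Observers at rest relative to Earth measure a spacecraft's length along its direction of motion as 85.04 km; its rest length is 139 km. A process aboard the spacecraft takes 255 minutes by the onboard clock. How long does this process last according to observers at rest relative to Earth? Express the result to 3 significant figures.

Length contraction gives γ = L₀/L = 139/85.04 = 1.63452.
Δt = γΔτ = 1.63452 × 255 = 417 minutes.

417 minutes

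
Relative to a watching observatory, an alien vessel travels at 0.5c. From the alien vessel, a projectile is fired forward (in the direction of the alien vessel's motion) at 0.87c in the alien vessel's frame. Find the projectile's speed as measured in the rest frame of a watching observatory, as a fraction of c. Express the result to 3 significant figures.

0.955c

Relativistic velocity addition: u = (u' + v)/(1 + u'v/c²), with u' = 0.87c and v = 0.5c.
Numerator: 0.87 + 0.5 = 1.37. Denominator: 1 + (0.87)(0.5) = 1.435.
u = 1.37/1.435 = 0.9547, so the speed is 0.955c.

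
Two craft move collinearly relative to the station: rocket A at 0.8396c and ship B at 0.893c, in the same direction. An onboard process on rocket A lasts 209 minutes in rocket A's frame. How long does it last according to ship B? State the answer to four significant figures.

The velocity of rocket A relative to ship B is (0.8396 − 0.893)c / (1 − 0.8396×0.893) = −0.2134c; relative speed 0.2134c.
At |u| = 0.2134c, γ = (1 − 0.0455396)^(−1/2) = 1.0236.
The clock on rocket A records proper time, so ship B measures Δt = γΔτ = 1.0236 × 209 = 213.9 minutes.

213.9 minutes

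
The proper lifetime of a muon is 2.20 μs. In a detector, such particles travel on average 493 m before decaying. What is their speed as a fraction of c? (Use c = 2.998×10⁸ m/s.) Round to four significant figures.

0.5987c

Let x = d/(cτ) = 493.0 m / (2.998×10⁸ m/s × 2.200×10^-6 s) = 0.74747. Since d = βγcτ, x = βγ = β/√(1−β²).
Solving: β² = x²/(1+x²) = 0.558711/1.558711 = 0.358444, so β = 0.5987.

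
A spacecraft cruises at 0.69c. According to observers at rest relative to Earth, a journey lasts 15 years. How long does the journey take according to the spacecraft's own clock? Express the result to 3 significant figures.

β² = 0.4761, so γ = 1/√0.5239 = 1.3816.
The spacecraft's clock runs slow as seen from Earth, so Δτ = Δt/γ = 15/1.3816 = 10.9 years.

10.9 years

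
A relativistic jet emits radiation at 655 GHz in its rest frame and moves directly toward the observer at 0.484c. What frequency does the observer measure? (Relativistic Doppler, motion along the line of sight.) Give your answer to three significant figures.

Relativistic Doppler (source moving toward): f_obs = f_src · √((1+β)/(1−β)).
With β = 0.484: factor = √(1.484/0.516) = 1.6959.
f_obs = 655 × 1.6959 = 1110 GHz.

1110 GHz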